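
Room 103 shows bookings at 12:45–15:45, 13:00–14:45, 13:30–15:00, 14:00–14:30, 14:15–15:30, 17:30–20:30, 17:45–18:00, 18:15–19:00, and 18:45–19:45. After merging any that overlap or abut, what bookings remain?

12:45–15:45, 17:30–20:30

13:00–14:45 overlaps/touches 12:45–15:45 → extend to 12:45–15:45.
13:30–15:00 overlaps/touches 12:45–15:45 → extend to 12:45–15:45.
14:00–14:30 overlaps/touches 12:45–15:45 → extend to 12:45–15:45.
14:15–15:30 overlaps/touches 12:45–15:45 → extend to 12:45–15:45.
17:30–20:30 is disjoint → start new block.
17:45–18:00 overlaps/touches 17:30–20:30 → extend to 17:30–20:30.
18:15–19:00 overlaps/touches 17:30–20:30 → extend to 17:30–20:30.
18:45–19:45 overlaps/touches 17:30–20:30 → extend to 17:30–20:30.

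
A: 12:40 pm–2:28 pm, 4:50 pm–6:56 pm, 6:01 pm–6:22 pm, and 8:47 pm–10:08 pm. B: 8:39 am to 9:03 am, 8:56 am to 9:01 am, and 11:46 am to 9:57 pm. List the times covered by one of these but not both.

8:39 am–9:03 am, 11:46 am–12:40 pm, 2:28 pm–4:50 pm, 6:56 pm–8:47 pm, 9:57 pm–10:08 pm

Merge the first list: 12:40 pm–2:28 pm, 4:50 pm–6:56 pm, 8:47 pm–10:08 pm.
Merge the second list: 8:39 am–9:03 am, 11:46 am–9:57 pm.
Only in the first: 9:57 pm–10:08 pm.
Only in the second: 8:39 am–9:03 am, 11:46 am–12:40 pm, 2:28 pm–4:50 pm, 6:56 pm–8:47 pm.
Together these are the periods covered by exactly one.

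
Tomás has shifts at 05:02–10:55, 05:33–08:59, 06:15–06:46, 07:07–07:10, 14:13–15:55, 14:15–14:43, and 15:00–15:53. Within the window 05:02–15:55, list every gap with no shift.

Covered (merged): 05:02–10:55, 14:13–15:55.
Uncovered inside 05:02–15:55: 10:55–14:13.

10:55–14:13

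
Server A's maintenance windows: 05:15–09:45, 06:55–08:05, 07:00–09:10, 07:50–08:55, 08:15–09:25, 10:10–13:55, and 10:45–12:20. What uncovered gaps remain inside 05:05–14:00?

The merged coverage is 05:15–09:45, 10:10–13:55.
Complement within 05:05–14:00: 05:05–05:15, 09:45–10:10, 13:55–14:00.

05:05–05:15, 09:45–10:10, 13:55–14:00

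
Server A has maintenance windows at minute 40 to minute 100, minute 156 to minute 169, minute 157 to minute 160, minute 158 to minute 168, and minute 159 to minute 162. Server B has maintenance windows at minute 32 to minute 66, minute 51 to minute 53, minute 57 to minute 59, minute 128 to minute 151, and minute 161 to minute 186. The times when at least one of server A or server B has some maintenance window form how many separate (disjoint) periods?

A, merged: minute 40 to minute 100, minute 156 to minute 169.
B, merged: minute 32 to minute 66, minute 128 to minute 151, minute 161 to minute 186.
A ∪ B = minute 32 to minute 100, minute 128 to minute 151, minute 156 to minute 186.
That is 3 disjoint pieces.

3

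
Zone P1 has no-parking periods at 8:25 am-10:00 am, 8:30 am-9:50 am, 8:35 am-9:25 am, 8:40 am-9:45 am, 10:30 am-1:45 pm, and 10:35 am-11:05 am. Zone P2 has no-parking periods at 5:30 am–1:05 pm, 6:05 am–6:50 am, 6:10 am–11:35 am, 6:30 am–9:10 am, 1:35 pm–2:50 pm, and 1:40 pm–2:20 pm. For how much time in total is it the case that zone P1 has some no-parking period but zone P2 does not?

A, merged: 8:25 am–10:00 am, 10:30 am–1:45 pm.
B, merged: 5:30 am–1:05 pm, 1:35 pm–2:50 pm.
A \ B = 1:05 pm–1:35 pm.
Total: 30 min.

30 min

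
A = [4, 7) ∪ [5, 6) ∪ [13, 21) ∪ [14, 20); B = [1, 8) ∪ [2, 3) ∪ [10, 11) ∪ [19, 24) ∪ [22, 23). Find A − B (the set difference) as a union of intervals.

First set merges to [4, 7), [13, 21).
Second set merges to [1, 8), [10, 11), [19, 24).
[4, 7): fully covered by B → removed.
[13, 21) minus B → [13, 19).

[13, 19)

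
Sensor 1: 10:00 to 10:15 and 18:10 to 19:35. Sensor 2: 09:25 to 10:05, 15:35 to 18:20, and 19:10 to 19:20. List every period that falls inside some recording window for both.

10:00–10:05, 18:10–18:20, 19:10–19:20

10:00–10:15 overlaps B on 10:00–10:05.
18:10–19:35 overlaps B on 18:10–18:20, 19:10–19:20.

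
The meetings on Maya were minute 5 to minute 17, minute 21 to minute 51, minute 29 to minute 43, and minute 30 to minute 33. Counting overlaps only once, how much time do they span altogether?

Merged: minute 5 to minute 17, minute 21 to minute 51.
Lengths: 12 minutes + 30 minutes = 42 minutes.

42 minutes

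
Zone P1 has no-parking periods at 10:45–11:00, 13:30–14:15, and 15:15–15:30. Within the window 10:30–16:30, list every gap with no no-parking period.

Covered (merged): 10:45–11:00, 13:30–14:15, 15:15–15:30.
Uncovered inside 10:30–16:30: 10:30–10:45, 11:00–13:30, 14:15–15:15, 15:30–16:30.

10:30–10:45, 11:00–13:30, 14:15–15:15, 15:30–16:30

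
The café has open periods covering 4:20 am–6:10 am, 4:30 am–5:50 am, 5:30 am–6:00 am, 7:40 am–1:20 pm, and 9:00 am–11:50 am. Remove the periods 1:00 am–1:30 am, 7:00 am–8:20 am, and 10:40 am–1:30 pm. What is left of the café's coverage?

4:20 am–6:10 am, 8:20 am–10:40 am

A, merged: 4:20 am–6:10 am, 7:40 am–1:20 pm.
4:20 am–6:10 am: no B overlap → unchanged.
7:40 am–1:20 pm minus B → 8:20 am–10:40 am.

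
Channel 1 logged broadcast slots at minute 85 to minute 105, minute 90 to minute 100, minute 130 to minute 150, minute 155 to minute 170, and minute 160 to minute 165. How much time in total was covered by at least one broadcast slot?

Merged: minute 85 to minute 105, minute 130 to minute 150, minute 155 to minute 170.
Lengths: 20 minutes + 20 minutes + 15 minutes = 55 minutes.

55 minutes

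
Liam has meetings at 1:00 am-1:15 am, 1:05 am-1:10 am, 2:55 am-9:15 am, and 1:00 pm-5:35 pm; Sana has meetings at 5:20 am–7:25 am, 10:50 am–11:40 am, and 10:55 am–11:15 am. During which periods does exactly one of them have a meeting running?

First set merges to 1:00 am–1:15 am, 2:55 am–9:15 am, 1:00 pm–5:35 pm.
Second set merges to 5:20 am–7:25 am, 10:50 am–11:40 am.
Only in the first: 1:00 am–1:15 am, 2:55 am–5:20 am, 7:25 am–9:15 am, 1:00 pm–5:35 pm.
Only in the second: 10:50 am–11:40 am.
Together these are the periods covered by exactly one.

1:00 am–1:15 am, 2:55 am–5:20 am, 7:25 am–9:15 am, 10:50 am–11:40 am, 1:00 pm–5:35 pm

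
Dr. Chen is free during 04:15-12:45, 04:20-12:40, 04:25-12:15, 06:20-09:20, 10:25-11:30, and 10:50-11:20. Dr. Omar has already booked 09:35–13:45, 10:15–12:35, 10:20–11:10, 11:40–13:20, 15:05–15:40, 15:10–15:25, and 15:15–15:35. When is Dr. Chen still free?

A, merged: 04:15-12:45.
B, merged: 09:35-13:45, 15:05-15:40.
04:15-12:45 with B removed leaves 04:15-09:35.

04:15-09:35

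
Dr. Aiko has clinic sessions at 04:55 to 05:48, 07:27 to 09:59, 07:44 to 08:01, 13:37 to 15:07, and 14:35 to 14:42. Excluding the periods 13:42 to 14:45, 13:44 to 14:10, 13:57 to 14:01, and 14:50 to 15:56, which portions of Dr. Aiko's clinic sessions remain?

First set merges to 04:55-05:48, 07:27-09:59, 13:37-15:07.
Second set merges to 13:42-14:45, 14:50-15:56.
04:55-05:48: nothing removed.
07:27-09:59: nothing removed.
13:37-15:07 \ B = 13:37-13:42, 14:45-14:50.

04:55-05:48, 07:27-09:59, 13:37-13:42, 14:45-14:50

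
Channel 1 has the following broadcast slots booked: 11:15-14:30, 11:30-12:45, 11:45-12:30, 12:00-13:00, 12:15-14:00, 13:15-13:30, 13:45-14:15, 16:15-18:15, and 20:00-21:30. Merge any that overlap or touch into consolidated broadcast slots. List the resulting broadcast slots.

11:30–12:45 overlaps/touches 11:15–14:30 → extend to 11:15–14:30.
11:45–12:30 overlaps/touches 11:15–14:30 → extend to 11:15–14:30.
12:00–13:00 overlaps/touches 11:15–14:30 → extend to 11:15–14:30.
12:15–14:00 overlaps/touches 11:15–14:30 → extend to 11:15–14:30.
13:15–13:30 overlaps/touches 11:15–14:30 → extend to 11:15–14:30.
13:45–14:15 overlaps/touches 11:15–14:30 → extend to 11:15–14:30.
16:15–18:15 is disjoint → start new block.
20:00–21:30 is disjoint → start new block.

11:15–14:30, 16:15–18:15, 20:00–21:30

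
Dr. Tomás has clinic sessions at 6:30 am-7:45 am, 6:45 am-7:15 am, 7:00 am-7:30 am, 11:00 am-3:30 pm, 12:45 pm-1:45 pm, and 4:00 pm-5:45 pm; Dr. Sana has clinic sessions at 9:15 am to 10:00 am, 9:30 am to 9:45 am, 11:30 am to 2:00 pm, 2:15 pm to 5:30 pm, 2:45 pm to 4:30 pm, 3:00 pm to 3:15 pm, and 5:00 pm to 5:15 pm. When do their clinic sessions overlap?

11:30 am–2:00 pm, 2:15 pm–3:30 pm, 4:00 pm–5:30 pm

First set merges to 6:30 am–7:45 am, 11:00 am–3:30 pm, 4:00 pm–5:45 pm.
Second set merges to 9:15 am–10:00 am, 11:30 am–2:00 pm, 2:15 pm–5:30 pm.
6:30 am–7:45 am: no overlap with the second set.
11:00 am–3:30 pm meets the second set on 11:30 am–2:00 pm, 2:15 pm–3:30 pm.
4:00 pm–5:45 pm meets the second set on 4:00 pm–5:30 pm.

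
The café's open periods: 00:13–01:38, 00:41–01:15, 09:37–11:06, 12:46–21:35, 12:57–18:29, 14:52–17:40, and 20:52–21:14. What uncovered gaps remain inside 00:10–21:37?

After merging, the occupied span is 00:13-01:38, 09:37-11:06, 12:46-21:35.
Gaps within 00:10-21:37: 00:10-00:13, 01:38-09:37, 11:06-12:46, 21:35-21:37.

00:10-00:13, 01:38-09:37, 11:06-12:46, 21:35-21:37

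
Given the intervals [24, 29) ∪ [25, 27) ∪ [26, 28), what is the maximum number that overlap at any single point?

Sweep endpoints in order; track running count of active intervals.
Peak of 3 reached at 26.

3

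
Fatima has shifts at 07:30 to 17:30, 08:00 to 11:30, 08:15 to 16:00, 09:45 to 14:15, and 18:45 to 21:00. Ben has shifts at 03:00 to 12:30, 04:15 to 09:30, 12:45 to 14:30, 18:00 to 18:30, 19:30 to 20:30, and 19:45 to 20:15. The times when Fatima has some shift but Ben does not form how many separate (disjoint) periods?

A, merged: 07:30-17:30, 18:45-21:00.
B, merged: 03:00-12:30, 12:45-14:30, 18:00-18:30, 19:30-20:30.
A \ B = 12:30-12:45, 14:30-17:30, 18:45-19:30, 20:30-21:00.
That is 4 disjoint pieces.

4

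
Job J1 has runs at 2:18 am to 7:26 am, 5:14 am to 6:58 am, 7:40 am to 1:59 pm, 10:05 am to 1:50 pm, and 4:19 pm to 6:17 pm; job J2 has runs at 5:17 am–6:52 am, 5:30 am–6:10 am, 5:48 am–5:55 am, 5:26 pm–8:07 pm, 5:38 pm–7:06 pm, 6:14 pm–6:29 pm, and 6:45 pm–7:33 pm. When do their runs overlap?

5:17 am–6:52 am, 5:26 pm–6:17 pm

First set merges to 2:18 am–7:26 am, 7:40 am–1:59 pm, 4:19 pm–6:17 pm.
Second set merges to 5:17 am–6:52 am, 5:26 pm–8:07 pm.
2:18 am–7:26 am overlaps B on 5:17 am–6:52 am.
7:40 am–1:59 pm falls entirely outside B.
4:19 pm–6:17 pm overlaps B on 5:26 pm–6:17 pm.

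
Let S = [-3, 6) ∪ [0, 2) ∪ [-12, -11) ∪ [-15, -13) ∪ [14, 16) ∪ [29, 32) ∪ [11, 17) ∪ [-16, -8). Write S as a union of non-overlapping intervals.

Sort by start: [-16, -8), [-15, -13), [-12, -11), [-3, 6), [0, 2), [11, 17), [14, 16), [29, 32).
[-15, -13) overlaps/touches [-16, -8) → extend to [-16, -8).
[-12, -11) overlaps/touches [-16, -8) → extend to [-16, -8).
[-3, 6) is disjoint → start new block.
[0, 2) overlaps/touches [-3, 6) → extend to [-3, 6).
[11, 17) is disjoint → start new block.
[14, 16) overlaps/touches [11, 17) → extend to [11, 17).
[29, 32) is disjoint → start new block.

[-16, -8) ∪ [-3, 6) ∪ [11, 17) ∪ [29, 32)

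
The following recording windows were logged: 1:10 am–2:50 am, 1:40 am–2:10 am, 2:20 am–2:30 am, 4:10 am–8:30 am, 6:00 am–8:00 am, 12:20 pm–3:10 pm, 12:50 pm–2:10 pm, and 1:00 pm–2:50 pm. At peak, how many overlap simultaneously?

3

Walk the sorted start/end points keeping a running depth.
The depth first hits 3 at 1:00 pm.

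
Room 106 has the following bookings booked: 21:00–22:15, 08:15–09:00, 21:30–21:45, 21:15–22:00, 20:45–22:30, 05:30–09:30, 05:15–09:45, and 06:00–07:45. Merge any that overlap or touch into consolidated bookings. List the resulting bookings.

Sort by start: 05:15–09:45, 05:30–09:30, 06:00–07:45, 08:15–09:00, 20:45–22:30, 21:00–22:15, 21:15–22:00, 21:30–21:45.
05:30–09:30 overlaps/touches 05:15–09:45 → extend to 05:15–09:45.
06:00–07:45 overlaps/touches 05:15–09:45 → extend to 05:15–09:45.
08:15–09:00 overlaps/touches 05:15–09:45 → extend to 05:15–09:45.
20:45–22:30 is disjoint → start new block.
21:00–22:15 overlaps/touches 20:45–22:30 → extend to 20:45–22:30.
21:15–22:00 overlaps/touches 20:45–22:30 → extend to 20:45–22:30.
21:30–21:45 overlaps/touches 20:45–22:30 → extend to 20:45–22:30.

05:15–09:45, 20:45–22:30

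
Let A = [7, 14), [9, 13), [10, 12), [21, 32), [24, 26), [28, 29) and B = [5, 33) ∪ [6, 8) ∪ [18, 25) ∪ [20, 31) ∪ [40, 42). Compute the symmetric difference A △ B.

A, merged: [7, 14), [21, 32).
B, merged: [5, 33), [40, 42).
A \ B = none.
B \ A = [5, 7), [14, 21), [32, 33), [40, 42).
Union of the two gives the symmetric difference.

[5, 7) ∪ [14, 21) ∪ [32, 33) ∪ [40, 42)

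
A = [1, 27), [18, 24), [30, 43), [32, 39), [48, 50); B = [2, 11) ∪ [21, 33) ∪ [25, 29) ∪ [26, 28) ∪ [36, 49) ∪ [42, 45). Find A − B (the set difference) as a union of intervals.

A, merged: [1, 27), [30, 43), [48, 50).
B, merged: [2, 11), [21, 33), [36, 49).
[1, 27) minus B → [1, 2), [11, 21).
[30, 43) minus B → [33, 36).
[48, 50) minus B → [49, 50).

[1, 2) ∪ [11, 21) ∪ [33, 36) ∪ [49, 50)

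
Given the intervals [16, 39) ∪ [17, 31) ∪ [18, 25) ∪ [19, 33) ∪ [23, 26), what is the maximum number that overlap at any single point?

5

At 23, 5 of the intervals are simultaneously active.
No point has more.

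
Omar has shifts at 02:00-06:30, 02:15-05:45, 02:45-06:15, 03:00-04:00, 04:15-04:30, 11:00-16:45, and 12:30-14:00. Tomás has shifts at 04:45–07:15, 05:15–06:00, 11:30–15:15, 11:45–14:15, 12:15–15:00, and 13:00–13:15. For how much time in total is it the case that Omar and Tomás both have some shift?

5 h 30 min

First set merges to 02:00–06:30, 11:00–16:45.
Second set merges to 04:45–07:15, 11:30–15:15.
A ∩ B = 04:45–06:30, 11:30–15:15.
Total: 1 h 45 min + 3 h 45 min = 5 h 30 min.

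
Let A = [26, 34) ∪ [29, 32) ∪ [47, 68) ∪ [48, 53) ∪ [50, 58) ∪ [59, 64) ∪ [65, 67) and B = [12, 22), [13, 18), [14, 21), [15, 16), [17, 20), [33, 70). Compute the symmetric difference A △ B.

[12, 22) ∪ [26, 33) ∪ [34, 47) ∪ [68, 70)

A, merged: [26, 34), [47, 68).
B, merged: [12, 22), [33, 70).
A \ B = [26, 33).
B \ A = [12, 22), [34, 47), [68, 70).
Union of the two gives the symmetric difference.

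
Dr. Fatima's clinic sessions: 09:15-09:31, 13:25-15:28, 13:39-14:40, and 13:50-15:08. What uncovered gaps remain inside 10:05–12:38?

10:05–12:38

The merged coverage is 09:15–09:31, 13:25–15:28.
Uncovered inside 10:05–12:38: 10:05–12:38.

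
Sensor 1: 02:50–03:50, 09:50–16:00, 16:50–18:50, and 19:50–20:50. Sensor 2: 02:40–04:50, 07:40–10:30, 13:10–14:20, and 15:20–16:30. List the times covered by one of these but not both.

Only in the first: 10:30-13:10, 14:20-15:20, 16:50-18:50, 19:50-20:50.
Only in the second: 02:40-02:50, 03:50-04:50, 07:40-09:50, 16:00-16:30.
Together these are the periods covered by exactly one.

02:40-02:50, 03:50-04:50, 07:40-09:50, 10:30-13:10, 14:20-15:20, 16:00-16:30, 16:50-18:50, 19:50-20:50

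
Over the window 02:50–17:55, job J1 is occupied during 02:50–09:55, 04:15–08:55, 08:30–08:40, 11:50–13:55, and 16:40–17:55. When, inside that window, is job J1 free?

09:55–11:50, 13:55–16:40

Covered (merged): 02:50–09:55, 11:50–13:55, 16:40–17:55.
Uncovered inside 02:50–17:55: 09:55–11:50, 13:55–16:40.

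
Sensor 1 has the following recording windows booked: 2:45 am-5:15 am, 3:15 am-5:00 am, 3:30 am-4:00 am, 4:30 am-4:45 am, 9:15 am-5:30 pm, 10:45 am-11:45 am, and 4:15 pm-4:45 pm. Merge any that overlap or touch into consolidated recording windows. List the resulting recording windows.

2:45 am-5:15 am, 9:15 am-5:30 pm

3:15 am-5:00 am overlaps/touches 2:45 am-5:15 am → extend to 2:45 am-5:15 am.
3:30 am-4:00 am overlaps/touches 2:45 am-5:15 am → extend to 2:45 am-5:15 am.
4:30 am-4:45 am overlaps/touches 2:45 am-5:15 am → extend to 2:45 am-5:15 am.
9:15 am-5:30 pm is disjoint → start new block.
10:45 am-11:45 am overlaps/touches 9:15 am-5:30 pm → extend to 9:15 am-5:30 pm.
4:15 pm-4:45 pm overlaps/touches 9:15 am-5:30 pm → extend to 9:15 am-5:30 pm.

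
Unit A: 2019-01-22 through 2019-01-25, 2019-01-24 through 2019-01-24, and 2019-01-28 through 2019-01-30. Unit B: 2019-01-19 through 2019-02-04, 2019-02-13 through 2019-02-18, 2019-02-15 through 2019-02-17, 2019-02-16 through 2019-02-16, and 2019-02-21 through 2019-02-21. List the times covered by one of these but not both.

First set merges to 2019-01-22 through 2019-01-25, 2019-01-28 through 2019-01-30.
Second set merges to 2019-01-19 through 2019-02-04, 2019-02-13 through 2019-02-18, 2019-02-21 through 2019-02-21.
Only in the first: none.
Only in the second: 2019-01-19 through 2019-01-21, 2019-01-26 through 2019-01-27, 2019-01-31 through 2019-02-04, 2019-02-13 through 2019-02-18, 2019-02-21 through 2019-02-21.
Together these are the periods covered by exactly one.

2019-01-19 through 2019-01-21, 2019-01-26 through 2019-01-27, 2019-01-31 through 2019-02-04, 2019-02-13 through 2019-02-18, 2019-02-21 through 2019-02-21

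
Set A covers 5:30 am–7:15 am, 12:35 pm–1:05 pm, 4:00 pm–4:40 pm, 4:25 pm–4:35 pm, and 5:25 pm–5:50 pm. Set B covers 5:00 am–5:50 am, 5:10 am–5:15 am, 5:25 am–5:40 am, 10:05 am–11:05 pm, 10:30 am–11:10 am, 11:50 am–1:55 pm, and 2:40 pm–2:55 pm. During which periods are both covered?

Merge the first list: 5:30 am-7:15 am, 12:35 pm-1:05 pm, 4:00 pm-4:40 pm, 5:25 pm-5:50 pm.
Merge the second list: 5:00 am-5:50 am, 10:05 am-11:05 pm.
5:30 am-7:15 am ∩ B → 5:30 am-5:50 am.
12:35 pm-1:05 pm ∩ B → 12:35 pm-1:05 pm.
4:00 pm-4:40 pm ∩ B → 4:00 pm-4:40 pm.
5:25 pm-5:50 pm ∩ B → 5:25 pm-5:50 pm.

5:30 am-5:50 am, 12:35 pm-1:05 pm, 4:00 pm-4:40 pm, 5:25 pm-5:50 pm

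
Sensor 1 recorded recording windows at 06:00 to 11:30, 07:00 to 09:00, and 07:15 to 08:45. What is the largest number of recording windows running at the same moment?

Walk the sorted start/end points keeping a running depth.
The depth first hits 3 at 07:15.

3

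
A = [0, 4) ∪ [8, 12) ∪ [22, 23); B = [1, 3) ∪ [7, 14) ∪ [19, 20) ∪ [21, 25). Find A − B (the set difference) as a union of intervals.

[0, 4) minus B → [0, 1), [3, 4).
[8, 12): fully covered by B → removed.
[22, 23): fully covered by B → removed.

[0, 1) ∪ [3, 4)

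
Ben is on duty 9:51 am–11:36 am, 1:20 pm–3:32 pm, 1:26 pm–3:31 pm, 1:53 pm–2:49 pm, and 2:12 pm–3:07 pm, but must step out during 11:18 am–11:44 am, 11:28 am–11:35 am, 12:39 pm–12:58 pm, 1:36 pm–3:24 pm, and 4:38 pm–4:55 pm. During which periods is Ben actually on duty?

9:51 am–11:18 am, 1:20 pm–1:36 pm, 3:24 pm–3:32 pm

A, merged: 9:51 am–11:36 am, 1:20 pm–3:32 pm.
B, merged: 11:18 am–11:44 am, 12:39 pm–12:58 pm, 1:36 pm–3:24 pm, 4:38 pm–4:55 pm.
9:51 am–11:36 am minus B → 9:51 am–11:18 am.
1:20 pm–3:32 pm minus B → 1:20 pm–1:36 pm, 3:24 pm–3:32 pm.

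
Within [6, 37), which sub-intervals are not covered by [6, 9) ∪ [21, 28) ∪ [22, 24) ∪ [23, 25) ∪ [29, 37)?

After merging, the occupied span is [6, 9), [21, 28), [29, 37).
Uncovered inside [6, 37): [9, 21), [28, 29).

[9, 21) ∪ [28, 29)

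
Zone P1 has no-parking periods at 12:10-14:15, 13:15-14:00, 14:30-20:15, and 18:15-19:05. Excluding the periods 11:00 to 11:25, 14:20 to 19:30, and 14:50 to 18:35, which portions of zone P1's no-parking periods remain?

Merge the first list: 12:10-14:15, 14:30-20:15.
Merge the second list: 11:00-11:25, 14:20-19:30.
12:10-14:15: nothing removed.
14:30-20:15 \ B = 19:30-20:15.

12:10-14:15, 19:30-20:15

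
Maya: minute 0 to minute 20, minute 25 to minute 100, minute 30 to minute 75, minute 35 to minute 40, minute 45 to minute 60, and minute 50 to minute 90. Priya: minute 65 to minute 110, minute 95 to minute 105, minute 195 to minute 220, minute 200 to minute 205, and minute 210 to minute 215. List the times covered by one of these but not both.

minute 0 to minute 20, minute 25 to minute 65, minute 100 to minute 110, minute 195 to minute 220

A, merged: minute 0 to minute 20, minute 25 to minute 100.
B, merged: minute 65 to minute 110, minute 195 to minute 220.
A \ B = minute 0 to minute 20, minute 25 to minute 65.
B \ A = minute 100 to minute 110, minute 195 to minute 220.
Union of the two gives the symmetric difference.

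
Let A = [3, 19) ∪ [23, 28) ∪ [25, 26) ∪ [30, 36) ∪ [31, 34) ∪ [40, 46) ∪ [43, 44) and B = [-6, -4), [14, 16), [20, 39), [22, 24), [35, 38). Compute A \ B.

[3, 14) ∪ [16, 19) ∪ [40, 46)

Merge the first list: [3, 19), [23, 28), [30, 36), [40, 46).
Merge the second list: [-6, -4), [14, 16), [20, 39).
[3, 19) \ B = [3, 14), [16, 19).
[23, 28): entirely removed.
[30, 36): entirely removed.
[40, 46): nothing removed.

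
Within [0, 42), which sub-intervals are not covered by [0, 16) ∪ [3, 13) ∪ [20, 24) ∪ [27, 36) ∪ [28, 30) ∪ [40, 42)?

The merged coverage is [0, 16), [20, 24), [27, 36), [40, 42).
Gaps within [0, 42): [16, 20), [24, 27), [36, 40).

[16, 20) ∪ [24, 27) ∪ [36, 40)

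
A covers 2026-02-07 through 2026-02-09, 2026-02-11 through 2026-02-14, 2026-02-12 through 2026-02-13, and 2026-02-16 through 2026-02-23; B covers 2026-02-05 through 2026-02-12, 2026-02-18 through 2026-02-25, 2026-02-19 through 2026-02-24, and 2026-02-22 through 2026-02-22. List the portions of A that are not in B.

2026-02-13 through 2026-02-14, 2026-02-16 through 2026-02-17

A, merged: 2026-02-07 through 2026-02-09, 2026-02-11 through 2026-02-14, 2026-02-16 through 2026-02-23.
B, merged: 2026-02-05 through 2026-02-12, 2026-02-18 through 2026-02-25.
2026-02-07 through 2026-02-09: fully covered by B → removed.
2026-02-11 through 2026-02-14 minus B → 2026-02-13 through 2026-02-14.
2026-02-16 through 2026-02-23 minus B → 2026-02-16 through 2026-02-17.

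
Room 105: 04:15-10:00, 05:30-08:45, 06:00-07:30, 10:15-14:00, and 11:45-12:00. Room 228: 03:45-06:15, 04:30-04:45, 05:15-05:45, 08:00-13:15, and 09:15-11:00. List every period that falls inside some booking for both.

A, merged: 04:15–10:00, 10:15–14:00.
B, merged: 03:45–06:15, 08:00–13:15.
04:15–10:00 meets the second set on 04:15–06:15, 08:00–10:00.
10:15–14:00 meets the second set on 10:15–13:15.

04:15–06:15, 08:00–10:00, 10:15–13:15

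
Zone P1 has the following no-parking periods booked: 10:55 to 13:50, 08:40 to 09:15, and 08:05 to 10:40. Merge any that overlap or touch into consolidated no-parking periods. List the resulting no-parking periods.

08:05-10:40, 10:55-13:50

Sort by start: 08:05-10:40, 08:40-09:15, 10:55-13:50.
08:40-09:15 overlaps/touches 08:05-10:40 → extend to 08:05-10:40.
10:55-13:50 is disjoint → start new block.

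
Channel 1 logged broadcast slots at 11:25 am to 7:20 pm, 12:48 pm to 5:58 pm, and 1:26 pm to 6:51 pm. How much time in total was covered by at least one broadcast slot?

7 h 55 min

Merged: 11:25 am–7:20 pm.
Length: 7 h 55 min.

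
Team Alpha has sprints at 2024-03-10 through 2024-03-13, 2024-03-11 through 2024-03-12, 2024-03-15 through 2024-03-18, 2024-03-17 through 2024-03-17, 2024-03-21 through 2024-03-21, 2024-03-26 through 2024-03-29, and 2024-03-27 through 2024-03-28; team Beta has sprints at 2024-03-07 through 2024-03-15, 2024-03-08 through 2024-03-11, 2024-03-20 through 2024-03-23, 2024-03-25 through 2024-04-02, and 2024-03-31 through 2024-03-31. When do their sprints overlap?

2024-03-10 through 2024-03-13, 2024-03-15 through 2024-03-15, 2024-03-21 through 2024-03-21, 2024-03-26 through 2024-03-29

A, merged: 2024-03-10 through 2024-03-13, 2024-03-15 through 2024-03-18, 2024-03-21 through 2024-03-21, 2024-03-26 through 2024-03-29.
B, merged: 2024-03-07 through 2024-03-15, 2024-03-20 through 2024-03-23, 2024-03-25 through 2024-04-02.
2024-03-10 through 2024-03-13 ∩ B → 2024-03-10 through 2024-03-13.
2024-03-15 through 2024-03-18 ∩ B → 2024-03-15 through 2024-03-15.
2024-03-21 through 2024-03-21 ∩ B → 2024-03-21 through 2024-03-21.
2024-03-26 through 2024-03-29 ∩ B → 2024-03-26 through 2024-03-29.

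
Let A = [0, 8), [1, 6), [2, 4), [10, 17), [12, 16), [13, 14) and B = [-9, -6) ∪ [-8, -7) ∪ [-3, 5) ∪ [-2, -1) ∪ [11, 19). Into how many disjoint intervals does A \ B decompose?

2

First set merges to [0, 8), [10, 17).
Second set merges to [-9, -6), [-3, 5), [11, 19).
A \ B = [5, 8), [10, 11).
That is 2 disjoint pieces.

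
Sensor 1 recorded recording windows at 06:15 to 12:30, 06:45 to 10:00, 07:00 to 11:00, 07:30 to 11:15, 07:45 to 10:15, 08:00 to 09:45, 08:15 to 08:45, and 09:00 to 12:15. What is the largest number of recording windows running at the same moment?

7

Walk the sorted start/end points keeping a running depth.
The depth first hits 7 at 08:15.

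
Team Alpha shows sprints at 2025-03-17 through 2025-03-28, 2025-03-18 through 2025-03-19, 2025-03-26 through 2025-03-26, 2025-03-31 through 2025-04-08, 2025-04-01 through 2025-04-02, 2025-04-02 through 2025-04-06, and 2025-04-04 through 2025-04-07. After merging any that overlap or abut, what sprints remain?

2025-03-17 through 2025-03-28, 2025-03-31 through 2025-04-08

2025-03-18 through 2025-03-19 overlaps/touches 2025-03-17 through 2025-03-28 → extend to 2025-03-17 through 2025-03-28.
2025-03-26 through 2025-03-26 overlaps/touches 2025-03-17 through 2025-03-28 → extend to 2025-03-17 through 2025-03-28.
2025-03-31 through 2025-04-08 is disjoint → start new block.
2025-04-01 through 2025-04-02 overlaps/touches 2025-03-31 through 2025-04-08 → extend to 2025-03-31 through 2025-04-08.
2025-04-02 through 2025-04-06 overlaps/touches 2025-03-31 through 2025-04-08 → extend to 2025-03-31 through 2025-04-08.
2025-04-04 through 2025-04-07 overlaps/touches 2025-03-31 through 2025-04-08 → extend to 2025-03-31 through 2025-04-08.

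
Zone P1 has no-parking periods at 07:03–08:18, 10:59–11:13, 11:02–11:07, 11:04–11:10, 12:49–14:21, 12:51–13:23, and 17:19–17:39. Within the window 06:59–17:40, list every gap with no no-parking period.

06:59–07:03, 08:18–10:59, 11:13–12:49, 14:21–17:19, 17:39–17:40

The merged coverage is 07:03–08:18, 10:59–11:13, 12:49–14:21, 17:19–17:39.
Complement within 06:59–17:40: 06:59–07:03, 08:18–10:59, 11:13–12:49, 14:21–17:19, 17:39–17:40.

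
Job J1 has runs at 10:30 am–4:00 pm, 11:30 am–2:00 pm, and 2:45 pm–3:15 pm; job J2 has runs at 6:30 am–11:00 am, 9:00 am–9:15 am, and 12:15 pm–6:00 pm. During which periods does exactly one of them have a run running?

6:30 am-10:30 am, 11:00 am-12:15 pm, 4:00 pm-6:00 pm

First set merges to 10:30 am-4:00 pm.
Second set merges to 6:30 am-11:00 am, 12:15 pm-6:00 pm.
Only in the first: 11:00 am-12:15 pm.
Only in the second: 6:30 am-10:30 am, 4:00 pm-6:00 pm.
Together these are the periods covered by exactly one.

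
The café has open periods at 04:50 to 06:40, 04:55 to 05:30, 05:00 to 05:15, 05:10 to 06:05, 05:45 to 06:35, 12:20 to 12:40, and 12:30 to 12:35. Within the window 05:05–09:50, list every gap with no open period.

06:40–09:50

After merging, the occupied span is 04:50–06:40, 12:20–12:40.
Uncovered inside 05:05–09:50: 06:40–09:50.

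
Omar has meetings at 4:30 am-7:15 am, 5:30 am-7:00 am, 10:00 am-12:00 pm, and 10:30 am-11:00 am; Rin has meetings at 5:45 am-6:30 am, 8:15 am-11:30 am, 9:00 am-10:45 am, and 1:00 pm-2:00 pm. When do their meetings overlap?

5:45 am–6:30 am, 10:00 am–11:30 am

A, merged: 4:30 am–7:15 am, 10:00 am–12:00 pm.
B, merged: 5:45 am–6:30 am, 8:15 am–11:30 am, 1:00 pm–2:00 pm.
4:30 am–7:15 am meets the second set on 5:45 am–6:30 am.
10:00 am–12:00 pm meets the second set on 10:00 am–11:30 am.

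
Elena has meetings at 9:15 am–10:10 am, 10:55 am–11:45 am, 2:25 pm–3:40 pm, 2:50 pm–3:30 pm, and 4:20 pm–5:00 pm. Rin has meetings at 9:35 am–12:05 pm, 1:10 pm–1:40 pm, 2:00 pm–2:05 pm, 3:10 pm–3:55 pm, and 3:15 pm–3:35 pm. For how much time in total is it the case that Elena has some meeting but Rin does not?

1 h 45 min

Merge the first list: 9:15 am-10:10 am, 10:55 am-11:45 am, 2:25 pm-3:40 pm, 4:20 pm-5:00 pm.
Merge the second list: 9:35 am-12:05 pm, 1:10 pm-1:40 pm, 2:00 pm-2:05 pm, 3:10 pm-3:55 pm.
A \ B = 9:15 am-9:35 am, 2:25 pm-3:10 pm, 4:20 pm-5:00 pm.
Total: 20 min + 45 min + 40 min = 1 h 45 min.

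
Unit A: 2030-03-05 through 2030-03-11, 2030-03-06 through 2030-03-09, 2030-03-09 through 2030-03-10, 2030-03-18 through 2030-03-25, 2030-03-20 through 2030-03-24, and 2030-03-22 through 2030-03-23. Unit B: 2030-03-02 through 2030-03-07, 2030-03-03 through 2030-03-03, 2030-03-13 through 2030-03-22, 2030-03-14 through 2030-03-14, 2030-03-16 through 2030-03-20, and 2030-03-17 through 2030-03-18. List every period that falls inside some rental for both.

First set merges to 2030-03-05 through 2030-03-11, 2030-03-18 through 2030-03-25.
Second set merges to 2030-03-02 through 2030-03-07, 2030-03-13 through 2030-03-22.
2030-03-05 through 2030-03-11 ∩ B → 2030-03-05 through 2030-03-07.
2030-03-18 through 2030-03-25 ∩ B → 2030-03-18 through 2030-03-22.

2030-03-05 through 2030-03-07, 2030-03-18 through 2030-03-22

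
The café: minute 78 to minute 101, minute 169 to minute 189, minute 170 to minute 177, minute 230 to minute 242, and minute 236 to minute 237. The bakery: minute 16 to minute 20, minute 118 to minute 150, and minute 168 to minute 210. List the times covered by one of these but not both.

minute 16 to minute 20, minute 78 to minute 101, minute 118 to minute 150, minute 168 to minute 169, minute 189 to minute 210, minute 230 to minute 242

A, merged: minute 78 to minute 101, minute 169 to minute 189, minute 230 to minute 242.
A \ B = minute 78 to minute 101, minute 230 to minute 242.
B \ A = minute 16 to minute 20, minute 118 to minute 150, minute 168 to minute 169, minute 189 to minute 210.
Union of the two gives the symmetric difference.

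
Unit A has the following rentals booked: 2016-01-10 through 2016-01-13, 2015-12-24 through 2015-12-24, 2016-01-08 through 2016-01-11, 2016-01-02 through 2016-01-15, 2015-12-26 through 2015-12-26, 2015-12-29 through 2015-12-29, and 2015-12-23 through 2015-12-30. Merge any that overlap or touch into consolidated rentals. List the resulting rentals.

2015-12-23 through 2015-12-30, 2016-01-02 through 2016-01-15

Sort by start: 2015-12-23 through 2015-12-30, 2015-12-24 through 2015-12-24, 2015-12-26 through 2015-12-26, 2015-12-29 through 2015-12-29, 2016-01-02 through 2016-01-15, 2016-01-08 through 2016-01-11, 2016-01-10 through 2016-01-13.
2015-12-24 through 2015-12-24 overlaps/touches 2015-12-23 through 2015-12-30 → extend to 2015-12-23 through 2015-12-30.
2015-12-26 through 2015-12-26 overlaps/touches 2015-12-23 through 2015-12-30 → extend to 2015-12-23 through 2015-12-30.
2015-12-29 through 2015-12-29 overlaps/touches 2015-12-23 through 2015-12-30 → extend to 2015-12-23 through 2015-12-30.
2016-01-02 through 2016-01-15 is disjoint → start new block.
2016-01-08 through 2016-01-11 overlaps/touches 2016-01-02 through 2016-01-15 → extend to 2016-01-02 through 2016-01-15.
2016-01-10 through 2016-01-13 overlaps/touches 2016-01-02 through 2016-01-15 → extend to 2016-01-02 through 2016-01-15.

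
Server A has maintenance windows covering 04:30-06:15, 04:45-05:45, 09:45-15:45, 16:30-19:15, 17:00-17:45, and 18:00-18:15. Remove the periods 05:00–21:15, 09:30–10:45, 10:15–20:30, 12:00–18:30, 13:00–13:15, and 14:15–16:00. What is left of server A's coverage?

04:30–05:00

Merge the first list: 04:30–06:15, 09:45–15:45, 16:30–19:15.
Merge the second list: 05:00–21:15.
04:30–06:15 \ B = 04:30–05:00.
09:45–15:45: entirely removed.
16:30–19:15: entirely removed.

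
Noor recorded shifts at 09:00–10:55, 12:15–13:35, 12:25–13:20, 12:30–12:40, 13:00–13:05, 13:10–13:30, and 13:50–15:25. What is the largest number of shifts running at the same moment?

Sweep endpoints in order; track running count of active intervals.
Peak of 3 reached at 12:30.

3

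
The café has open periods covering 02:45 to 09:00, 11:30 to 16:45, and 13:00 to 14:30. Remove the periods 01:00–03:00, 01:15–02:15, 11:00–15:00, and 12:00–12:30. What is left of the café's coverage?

A, merged: 02:45–09:00, 11:30–16:45.
B, merged: 01:00–03:00, 11:00–15:00.
02:45–09:00 with B removed leaves 03:00–09:00.
11:30–16:45 with B removed leaves 15:00–16:45.

03:00–09:00, 15:00–16:45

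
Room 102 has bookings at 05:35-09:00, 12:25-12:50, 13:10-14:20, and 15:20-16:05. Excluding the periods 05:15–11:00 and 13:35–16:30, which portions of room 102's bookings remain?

12:25–12:50, 13:10–13:35

05:35–09:00 lies entirely inside B → drops out.
12:25–12:50 is untouched.
13:10–14:20 with B removed leaves 13:10–13:35.
15:20–16:05 lies entirely inside B → drops out.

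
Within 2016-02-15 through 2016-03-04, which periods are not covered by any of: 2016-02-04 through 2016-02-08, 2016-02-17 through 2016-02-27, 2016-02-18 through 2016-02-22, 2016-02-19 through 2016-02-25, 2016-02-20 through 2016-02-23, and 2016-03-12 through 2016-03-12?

After merging, the occupied span is 2016-02-04 through 2016-02-08, 2016-02-17 through 2016-02-27, 2016-03-12 through 2016-03-12.
Uncovered inside 2016-02-15 through 2016-03-04: 2016-02-15 through 2016-02-16, 2016-02-28 through 2016-03-04.

2016-02-15 through 2016-02-16, 2016-02-28 through 2016-03-04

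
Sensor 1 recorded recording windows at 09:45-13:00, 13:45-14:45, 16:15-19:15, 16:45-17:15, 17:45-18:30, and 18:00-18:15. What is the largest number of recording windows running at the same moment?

3

Sweep endpoints in order; track running count of active intervals.
Peak of 3 reached at 18:00.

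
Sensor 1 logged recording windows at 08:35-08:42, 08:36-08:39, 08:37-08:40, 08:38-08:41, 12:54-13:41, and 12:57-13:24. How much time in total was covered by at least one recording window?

54 min

Merged: 08:35–08:42, 12:54–13:41.
Lengths: 7 min + 47 min = 54 min.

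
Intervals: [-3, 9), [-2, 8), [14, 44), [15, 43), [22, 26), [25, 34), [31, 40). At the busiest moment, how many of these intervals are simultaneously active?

4

At 25, 4 of the intervals are simultaneously active.
No point has more.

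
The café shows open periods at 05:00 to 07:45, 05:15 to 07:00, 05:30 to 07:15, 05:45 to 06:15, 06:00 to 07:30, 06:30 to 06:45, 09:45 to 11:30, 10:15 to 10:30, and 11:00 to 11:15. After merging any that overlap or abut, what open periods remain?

05:00–07:45, 09:45–11:30

05:15–07:00 overlaps/touches 05:00–07:45 → extend to 05:00–07:45.
05:30–07:15 overlaps/touches 05:00–07:45 → extend to 05:00–07:45.
05:45–06:15 overlaps/touches 05:00–07:45 → extend to 05:00–07:45.
06:00–07:30 overlaps/touches 05:00–07:45 → extend to 05:00–07:45.
06:30–06:45 overlaps/touches 05:00–07:45 → extend to 05:00–07:45.
09:45–11:30 is disjoint → start new block.
10:15–10:30 overlaps/touches 09:45–11:30 → extend to 09:45–11:30.
11:00–11:15 overlaps/touches 09:45–11:30 → extend to 09:45–11:30.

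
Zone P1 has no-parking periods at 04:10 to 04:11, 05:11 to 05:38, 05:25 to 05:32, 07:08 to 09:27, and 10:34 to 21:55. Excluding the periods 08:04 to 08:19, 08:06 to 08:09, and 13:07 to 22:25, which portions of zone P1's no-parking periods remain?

04:10-04:11, 05:11-05:38, 07:08-08:04, 08:19-09:27, 10:34-13:07

First set merges to 04:10-04:11, 05:11-05:38, 07:08-09:27, 10:34-21:55.
Second set merges to 08:04-08:19, 13:07-22:25.
04:10-04:11 is untouched.
05:11-05:38 is untouched.
07:08-09:27 with B removed leaves 07:08-08:04, 08:19-09:27.
10:34-21:55 with B removed leaves 10:34-13:07.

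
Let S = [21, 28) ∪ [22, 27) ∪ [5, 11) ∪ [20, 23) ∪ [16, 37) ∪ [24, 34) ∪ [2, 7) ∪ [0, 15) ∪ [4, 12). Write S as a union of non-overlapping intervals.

Sort by start: [0, 15), [2, 7), [4, 12), [5, 11), [16, 37), [20, 23), [21, 28), [22, 27), [24, 34).
[2, 7) overlaps/touches [0, 15) → extend to [0, 15).
[4, 12) overlaps/touches [0, 15) → extend to [0, 15).
[5, 11) overlaps/touches [0, 15) → extend to [0, 15).
[16, 37) is disjoint → start new block.
[20, 23) overlaps/touches [16, 37) → extend to [16, 37).
[21, 28) overlaps/touches [16, 37) → extend to [16, 37).
[22, 27) overlaps/touches [16, 37) → extend to [16, 37).
[24, 34) overlaps/touches [16, 37) → extend to [16, 37).

[0, 15) ∪ [16, 37)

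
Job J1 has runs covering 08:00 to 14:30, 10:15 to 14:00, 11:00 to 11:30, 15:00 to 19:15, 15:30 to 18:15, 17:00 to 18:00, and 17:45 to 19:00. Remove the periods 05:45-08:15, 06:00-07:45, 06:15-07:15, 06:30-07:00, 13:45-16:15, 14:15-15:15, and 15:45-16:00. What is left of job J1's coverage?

08:15–13:45, 16:15–19:15

First set merges to 08:00–14:30, 15:00–19:15.
Second set merges to 05:45–08:15, 13:45–16:15.
08:00–14:30 minus B → 08:15–13:45.
15:00–19:15 minus B → 16:15–19:15.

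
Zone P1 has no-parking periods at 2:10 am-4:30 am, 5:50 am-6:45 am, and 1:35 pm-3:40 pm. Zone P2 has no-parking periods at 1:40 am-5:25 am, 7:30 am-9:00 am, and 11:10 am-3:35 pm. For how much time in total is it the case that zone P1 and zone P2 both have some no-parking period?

A ∩ B = 2:10 am–4:30 am, 1:35 pm–3:35 pm.
Total: 2 h 20 min + 2 h = 4 h 20 min.

4 h 20 min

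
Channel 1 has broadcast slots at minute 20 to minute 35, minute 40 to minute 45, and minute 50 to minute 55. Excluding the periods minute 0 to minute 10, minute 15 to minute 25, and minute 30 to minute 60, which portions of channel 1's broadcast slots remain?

minute 25 to minute 30

minute 20 to minute 35 with B removed leaves minute 25 to minute 30.
minute 40 to minute 45 lies entirely inside B → drops out.
minute 50 to minute 55 lies entirely inside B → drops out.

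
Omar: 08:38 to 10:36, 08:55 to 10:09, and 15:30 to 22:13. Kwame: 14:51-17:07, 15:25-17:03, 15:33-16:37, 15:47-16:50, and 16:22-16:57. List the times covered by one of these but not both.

Merge the first list: 08:38-10:36, 15:30-22:13.
Merge the second list: 14:51-17:07.
A \ B = 08:38-10:36, 17:07-22:13.
B \ A = 14:51-15:30.
Union of the two gives the symmetric difference.

08:38-10:36, 14:51-15:30, 17:07-22:13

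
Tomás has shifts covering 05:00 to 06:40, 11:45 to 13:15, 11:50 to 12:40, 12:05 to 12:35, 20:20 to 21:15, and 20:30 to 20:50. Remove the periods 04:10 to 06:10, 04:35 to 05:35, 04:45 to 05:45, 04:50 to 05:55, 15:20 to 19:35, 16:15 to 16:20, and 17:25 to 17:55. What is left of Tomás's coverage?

Merge the first list: 05:00–06:40, 11:45–13:15, 20:20–21:15.
Merge the second list: 04:10–06:10, 15:20–19:35.
05:00–06:40 minus B → 06:10–06:40.
11:45–13:15: no B overlap → unchanged.
20:20–21:15: no B overlap → unchanged.

06:10–06:40, 11:45–13:15, 20:20–21:15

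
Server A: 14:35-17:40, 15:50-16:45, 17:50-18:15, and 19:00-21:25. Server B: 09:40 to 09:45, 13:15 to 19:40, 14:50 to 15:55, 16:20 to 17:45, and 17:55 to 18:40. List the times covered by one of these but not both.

09:40–09:45, 13:15–14:35, 17:40–17:50, 18:15–19:00, 19:40–21:25

First set merges to 14:35–17:40, 17:50–18:15, 19:00–21:25.
Second set merges to 09:40–09:45, 13:15–19:40.
A \ B = 19:40–21:25.
B \ A = 09:40–09:45, 13:15–14:35, 17:40–17:50, 18:15–19:00.
Union of the two gives the symmetric difference.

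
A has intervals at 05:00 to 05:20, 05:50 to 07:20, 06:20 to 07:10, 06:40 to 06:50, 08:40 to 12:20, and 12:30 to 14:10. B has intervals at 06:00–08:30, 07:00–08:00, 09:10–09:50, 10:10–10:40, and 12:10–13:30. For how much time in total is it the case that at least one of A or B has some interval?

A, merged: 05:00–05:20, 05:50–07:20, 08:40–12:20, 12:30–14:10.
B, merged: 06:00–08:30, 09:10–09:50, 10:10–10:40, 12:10–13:30.
A ∪ B = 05:00–05:20, 05:50–08:30, 08:40–14:10.
Total: 20 min + 2 h 40 min + 5 h 30 min = 8 h 30 min.

8 h 30 min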